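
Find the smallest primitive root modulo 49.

3

φ(49) = φ(7^2) = 7·(7−1) = 42 = 2 · 3 · 7.
Test candidates g = 2, 3, … against the prime factors q ∈ {2, 3, 7} of φ(49): g is a generator iff g^(42/q) ≢ 1 for every such q.
g = 2: 2^21 ≡ 1 — hits 1, so not a primitive root.
g = 3: 3^21 ≡ 48; 3^14 ≡ 30; 3^6 ≡ 43 — none is 1, so 3 is a primitive root.
Hence the least primitive root of 49 is 3.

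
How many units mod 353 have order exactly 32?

φ(353) = 353 − 1 = 352 = 2^5 · 11.
(Z/353Z)^× is cyclic (|G| = 352); a cyclic group of order m has exactly φ(d) elements of each order d | m, and none otherwise.
32 = 2^5 divides 352, and φ(32) = 16.

16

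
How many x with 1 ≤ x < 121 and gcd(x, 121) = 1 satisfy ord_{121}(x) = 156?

φ(121) = φ(11^2) = 11·(11−1) = 110 = 2 · 5 · 11.
Since (Z/121Z)^× is cyclic of order 110, the number of elements of order d is φ(d) when d | 110 and 0 otherwise.
Here 110 is not a multiple of 156, so there are no elements of order 156.

0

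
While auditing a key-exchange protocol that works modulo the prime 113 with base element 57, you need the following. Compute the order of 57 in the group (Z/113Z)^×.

28

ord(57) | φ(113) = 113 − 1 = 112 = 2^4 · 7.
Divisors of 112: 1, 2, 4, 7, 8, 14, 16, 28, 56, 112.
Evaluate successive powers at the divisors of 112:
57^1 ≡ 57 (mod 113)
57^2 ≡ 85 (mod 113)
57^4 ≡ 106 (mod 113)
57^7 ≡ 98 (mod 113)
57^8 ≡ 49 (mod 113)
57^14 ≡ 112 (mod 113)
57^16 ≡ 28 (mod 113)
57^28 ≡ 1 (mod 113) ✓
Therefore the multiplicative order of 57 modulo 113 is 28.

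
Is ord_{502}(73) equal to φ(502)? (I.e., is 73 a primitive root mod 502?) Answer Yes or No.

φ(502) = φ(2)·φ(251) = 1·250 = 250 = 2 · 5^3.
73 is a primitive root mod 502 iff 73^(φ(502)/q) ≢ 1 for every prime q | φ(502), i.e. q ∈ {2, 5}.
73^125 ≡ 1 (mod 502)  [q = 2: ≡ 1 ✗]
73^50 ≡ 149 (mod 502)  [q = 5: ≢ 1 ✓]
Since 73^125 ≡ 1, the order of 73 divides 125 < 250, so 73 is not a primitive root.

No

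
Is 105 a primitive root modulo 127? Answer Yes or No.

No

φ(127) = 127 − 1 = 126 = 2 · 3^2 · 7.
It suffices to check that the order of 105 is not a proper divisor of 126: compute 105^(126/q) for q ∈ {2, 3, 7}.
105^63 ≡ 126 (mod 127)  [q = 2: ≢ 1 ✓]
105^42 ≡ 19 (mod 127)  [q = 3: ≢ 1 ✓]
105^18 ≡ 1 (mod 127)  [q = 7: ≡ 1 ✗]
Since 105^18 ≡ 1, the order of 105 divides 18 < 126, so 105 is not a primitive root.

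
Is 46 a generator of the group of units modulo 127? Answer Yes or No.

φ(127) = 127 − 1 = 126 = 2 · 3^2 · 7.
It suffices to check that the order of 46 is not a proper divisor of 126: compute 46^(126/q) for q ∈ {2, 3, 7}.
46^63 ≡ 126 (mod 127)  [q = 2: ≢ 1 ✓]
46^42 ≡ 107 (mod 127)  [q = 3: ≢ 1 ✓]
46^18 ≡ 2 (mod 127)  [q = 7: ≢ 1 ✓]
All checks pass, so 46 has order 126 and is a primitive root modulo 127.

Yes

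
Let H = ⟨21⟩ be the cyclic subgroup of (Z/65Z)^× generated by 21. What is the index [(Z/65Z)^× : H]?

The order of 21 must divide φ(65) = φ(5·13) = (5−1)·(13−1) = 4·12 = 48 = 2^4 · 3.
Divisors of 48: 1, 2, 3, 4, 6, 8, 12, 16, 24, 48.
Evaluate successive powers at the divisors of 48:
21^1 ≡ 21
21^2 ≡ 51
21^3 ≡ 31
21^4 ≡ 1
Thus |⟨21⟩| = ord(21) = 4.
The index is φ(65) / ord(21) = 48 / 4 = 12.

12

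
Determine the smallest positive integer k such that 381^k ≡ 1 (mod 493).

Since 381 ∈ (Z/493Z)^×, its order divides φ(493) = φ(17·29) = (17−1)·(29−1) = 16·28 = 448 = 2^6 · 7.
Divisors of 448: 1, 2, 4, 7, 8, 14, 16, 28, 32, 56, 64, 112, 224, 448.
Check 381^d mod 493 for each divisor in increasing order:
381^1 ≡ 381 (mod 493)
381^2 ≡ 219 (mod 493)
381^4 ≡ 140 (mod 493)
381^7 ≡ 318 (mod 493)
381^8 ≡ 373 (mod 493)
381^14 ≡ 59 (mod 493)
381^16 ≡ 103 (mod 493)
381^28 ≡ 30 (mod 493)
381^32 ≡ 256 (mod 493)
381^56 ≡ 407 (mod 493)
381^64 ≡ 460 (mod 493)
381^112 ≡ 1 (mod 493) ✓
Therefore the multiplicative order of 381 modulo 493 is 112.

112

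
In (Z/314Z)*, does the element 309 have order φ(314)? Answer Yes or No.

Yes

φ(314) = φ(2)·φ(157) = 1·156 = 156 = 2^2 · 3 · 13.
309 is a primitive root mod 314 iff 309^(φ(314)/q) ≢ 1 for every prime q | φ(314), i.e. q ∈ {2, 3, 13}.
309^78 ≡ 313 (mod 314)  [q = 2: ≢ 1 ✓]
309^52 ≡ 169 (mod 314)  [q = 3: ≢ 1 ✓]
309^12 ≡ 287 (mod 314)  [q = 13: ≢ 1 ✓]
None equal 1, so ord_314(309) = 156: 309 is a primitive root.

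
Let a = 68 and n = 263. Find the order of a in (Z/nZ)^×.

By Lagrange's theorem, ord_263(68) divides φ(263) = 263 − 1 = 262 = 2 · 131.
Divisors of 262: 1, 2, 131, 262.
Evaluate successive powers at the divisors of 262:
68^1 ≡ 68
68^2 ≡ 153
68^131 ≡ 1
The smallest such exponent is 131, so the order of 68 is 131.

131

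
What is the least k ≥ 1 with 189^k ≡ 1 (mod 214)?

106

The order of 189 must divide φ(214) = φ(2)·φ(107) = 1·106 = 106 = 2 · 53.
Divisors of 106: 1, 2, 53, 106.
Compute 189^d (mod 214) for the divisors d until we hit 1:
189^1 ≡ 189 (mod 214)
189^2 ≡ 197 (mod 214)
189^53 ≡ 213 (mod 214)
189^106 ≡ 1 (mod 214) ✓
Hence ord(189) = 106.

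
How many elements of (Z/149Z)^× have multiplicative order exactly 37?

φ(149) = 149 − 1 = 148 = 2^2 · 37.
Since (Z/149Z)^× is cyclic of order 148, the number of elements of order d is φ(d) when d | 148 and 0 otherwise.
37 | 148, and φ(37) = 37 − 1 = 36.

36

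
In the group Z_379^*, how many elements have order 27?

18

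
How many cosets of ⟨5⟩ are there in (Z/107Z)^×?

Since 5 ∈ (Z/107Z)^×, its order divides φ(107) = 107 − 1 = 106 = 2 · 53.
Divisors of 106: 1, 2, 53, 106.
Compute 5^d (mod 107) for the divisors d until we hit 1:
5^1 ≡ 5
5^2 ≡ 25
5^53 ≡ 106
5^106 ≡ 1
The order of 5 is 106, so the subgroup it generates has 106 elements.
The index is φ(107) / ord(5) = 106 / 106 = 1.

1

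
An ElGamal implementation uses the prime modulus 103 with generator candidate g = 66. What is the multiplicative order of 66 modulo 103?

Since 66 ∈ (Z/103Z)^×, its order divides φ(103) = 103 − 1 = 102 = 2 · 3 · 17.
Divisors of 102: 1, 2, 3, 6, 17, 34, 51, 102.
Evaluate successive powers at the divisors of 102:
66^1 ≡ 66 (mod 103)
66^2 ≡ 30 (mod 103)
66^3 ≡ 23 (mod 103)
66^6 ≡ 14 (mod 103)
66^17 ≡ 1 (mod 103) ✓
So ord_103(66) = 17.

17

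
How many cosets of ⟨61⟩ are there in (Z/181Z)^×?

5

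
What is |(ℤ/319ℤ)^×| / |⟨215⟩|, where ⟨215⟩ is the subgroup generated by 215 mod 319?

14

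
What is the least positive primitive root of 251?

6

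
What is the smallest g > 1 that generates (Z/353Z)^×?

φ(353) = 353 − 1 = 352 = 2^5 · 11.
Test candidates g = 2, 3, … against the prime factors q ∈ {2, 11} of φ(353): g is a generator iff g^(352/q) ≢ 1 for every such q.
g = 2: 2^176 ≡ 1 — hits 1, so not a primitive root.
g = 3: 3^176 ≡ 352; 3^32 ≡ 140 — none is 1, so 3 is a primitive root.
Hence the least primitive root of 353 is 3.

3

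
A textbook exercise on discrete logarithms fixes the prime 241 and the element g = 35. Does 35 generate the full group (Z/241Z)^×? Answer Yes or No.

Yes

φ(241) = 241 − 1 = 240 = 2^4 · 3 · 5.
An element g generates (Z/241Z)^× iff g^(240/q) ≢ 1 (mod 241) for each prime q ∈ {2, 3, 5}.
35^120 ≡ 240 (mod 241)  [q = 2: ≢ 1 ✓]
35^80 ≡ 15 (mod 241)  [q = 3: ≢ 1 ✓]
35^48 ≡ 98 (mod 241)  [q = 5: ≢ 1 ✓]
None equal 1, so ord_241(35) = 240: 35 is a primitive root.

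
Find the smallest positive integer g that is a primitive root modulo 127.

3

φ(127) = 127 − 1 = 126 = 2 · 3^2 · 7.
g is a primitive root iff g^(126/q) ≢ 1 (mod 127) for each prime q ∈ {2, 3, 7}.
g = 2: 2^63 ≡ 1 — hits 1, so not a primitive root.
g = 3: 3^63 ≡ 126; 3^42 ≡ 107; 3^18 ≡ 4 — none is 1, so 3 is a primitive root.
The smallest primitive root modulo 127 is 3.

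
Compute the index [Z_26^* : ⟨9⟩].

The order of 9 must divide φ(26) = φ(2)·φ(13) = 1·12 = 12 = 2^2 · 3.
Divisors of 12: 1, 2, 3, 4, 6, 12.
Test each divisor d:
9^1 ≡ 9
9^2 ≡ 3
9^3 ≡ 1
So ord_26(9) = 3, hence |⟨9⟩| = 3.
[(Z/26Z)^× : ⟨9⟩] = 12/3 = 4.

4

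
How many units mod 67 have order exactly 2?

φ(67) = 67 − 1 = 66 = 2 · 3 · 11.
Since (Z/67Z)^× is cyclic of order 66, the number of elements of order d is φ(d) when d | 66 and 0 otherwise.
2 | 66, and φ(2) = 2 − 1 = 1.

1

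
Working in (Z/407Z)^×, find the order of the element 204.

By Lagrange's theorem, ord_407(204) divides φ(407) = φ(11·37) = (11−1)·(37−1) = 10·36 = 360 = 2^3 · 3^2 · 5.
Divisors of 360: 1, 2, 3, 4, 5, 6, 8, 9, 10, 12, 15, 18, 20, 24, 30, 36, 40, 45, 60, 72, 90, 120, 180, 360.
Test each divisor d:
204^1 ≡ 204 (mod 407)
204^2 ≡ 102 (mod 407)
204^3 ≡ 51 (mod 407)
204^4 ≡ 229 (mod 407)
204^5 ≡ 318 (mod 407)
204^6 ≡ 159 (mod 407)
204^8 ≡ 345 (mod 407)
204^9 ≡ 376 (mod 407)
204^10 ≡ 188 (mod 407)
204^12 ≡ 47 (mod 407)
204^15 ≡ 362 (mod 407)
204^18 ≡ 147 (mod 407)
204^20 ≡ 342 (mod 407)
204^24 ≡ 174 (mod 407)
204^30 ≡ 397 (mod 407)
204^36 ≡ 38 (mod 407)
204^40 ≡ 155 (mod 407)
204^45 ≡ 43 (mod 407)
204^60 ≡ 100 (mod 407)
204^72 ≡ 223 (mod 407)
204^90 ≡ 221 (mod 407)
204^120 ≡ 232 (mod 407)
204^180 ≡ 1 (mod 407) ✓
Hence ord(204) = 180.

180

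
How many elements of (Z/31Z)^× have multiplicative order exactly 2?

φ(31) = 31 − 1 = 30 = 2 · 3 · 5.
(Z/31Z)^× is cyclic (|G| = 30); a cyclic group of order m has exactly φ(d) elements of each order d | m, and none otherwise.
2 | 30, and φ(2) = 2 − 1 = 1.

1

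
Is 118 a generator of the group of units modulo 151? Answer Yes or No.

φ(151) = 151 − 1 = 150 = 2 · 3 · 5^2.
118 is a primitive root mod 151 iff 118^(φ(151)/q) ≢ 1 for every prime q | φ(151), i.e. q ∈ {2, 3, 5}.
118^75 ≡ 1 (mod 151)  [q = 2: ≡ 1 ✗]
118^50 ≡ 32 (mod 151)  [q = 3: ≢ 1 ✓]
118^30 ≡ 1 (mod 151)  [q = 5: ≡ 1 ✗]
118^75 ≡ 1 shows ord(118) | 75, strictly less than φ(151); not a primitive root.

No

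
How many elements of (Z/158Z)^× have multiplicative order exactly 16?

0

φ(158) = φ(2)·φ(79) = 1·78 = 78 = 2 · 3 · 13.
(Z/158Z)^× is cyclic (|G| = 78); a cyclic group of order m has exactly φ(d) elements of each order d | m, and none otherwise.
Since 16 ∤ 78, the count is 0.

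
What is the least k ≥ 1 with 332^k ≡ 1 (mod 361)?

171

By Lagrange's theorem, ord_361(332) divides φ(361) = φ(19^2) = 19·(19−1) = 342 = 2 · 3^2 · 19.
Divisors of 342: 1, 2, 3, 6, 9, 18, 19, 38, 57, 114, 171, 342.
Test each divisor d:
332^1 ≡ 332 (mod 361)
332^2 ≡ 119 (mod 361)
332^3 ≡ 159 (mod 361)
332^6 ≡ 11 (mod 361)
332^9 ≡ 305 (mod 361)
332^18 ≡ 248 (mod 361)
332^19 ≡ 28 (mod 361)
332^38 ≡ 62 (mod 361)
332^57 ≡ 292 (mod 361)
332^114 ≡ 68 (mod 361)
332^171 ≡ 1 (mod 361) ✓
Hence ord(332) = 171.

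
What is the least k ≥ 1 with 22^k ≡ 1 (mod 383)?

By Lagrange's theorem, ord_383(22) divides φ(383) = 383 − 1 = 382 = 2 · 191.
Divisors of 382: 1, 2, 191, 382.
Compute 22^d (mod 383) for the divisors d until we hit 1:
22^1 ≡ 22 (mod 383)
22^2 ≡ 101 (mod 383)
22^191 ≡ 382 (mod 383)
22^382 ≡ 1 (mod 383) ✓
Therefore the multiplicative order of 22 modulo 383 is 382.

382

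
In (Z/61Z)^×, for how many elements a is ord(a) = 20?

8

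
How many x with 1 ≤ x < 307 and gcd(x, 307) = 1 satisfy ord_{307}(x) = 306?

φ(307) = 307 − 1 = 306 = 2 · 3^2 · 17.
Since (Z/307Z)^× is cyclic of order 306, the number of elements of order d is φ(d) when d | 306 and 0 otherwise.
306 = 2 · 3^2 · 17 divides 306, and φ(306) = 96.

96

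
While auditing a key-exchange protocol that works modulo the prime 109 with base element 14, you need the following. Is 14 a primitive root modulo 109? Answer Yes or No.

Yes

φ(109) = 109 − 1 = 108 = 2^2 · 3^3.
An element g generates (Z/109Z)^× iff g^(108/q) ≢ 1 (mod 109) for each prime q ∈ {2, 3}.
14^54 ≡ 108 (mod 109)  [q = 2: ≢ 1 ✓]
14^36 ≡ 63 (mod 109)  [q = 3: ≢ 1 ✓]
None equal 1, so ord_109(14) = 108: 14 is a primitive root.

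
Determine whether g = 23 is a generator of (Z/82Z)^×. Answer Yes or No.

No

φ(82) = φ(2)·φ(41) = 1·40 = 40 = 2^3 · 5.
23 is a primitive root mod 82 iff 23^(φ(82)/q) ≢ 1 for every prime q | φ(82), i.e. q ∈ {2, 5}.
23^20 ≡ 1 (mod 82)  [q = 2: ≡ 1 ✗]
23^8 ≡ 51 (mod 82)  [q = 5: ≢ 1 ✓]
Since 23^20 ≡ 1, the order of 23 divides 20 < 40, so 23 is not a primitive root.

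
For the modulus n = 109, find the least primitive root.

φ(109) = 109 − 1 = 108 = 2^2 · 3^3.
g is a primitive root iff g^(108/q) ≢ 1 (mod 109) for each prime q ∈ {2, 3}.
g = 2: 2^54 ≡ 108; 2^36 ≡ 1 — hits 1, so not a primitive root.
g = 3: 3^54 ≡ 1 — hits 1, so not a primitive root.
g = 4: 4^54 ≡ 1 — hits 1, so not a primitive root.
g = 5: 5^54 ≡ 1 — hits 1, so not a primitive root.
g = 6: 6^54 ≡ 108; 6^36 ≡ 63 — none is 1, so 6 is a primitive root.
The smallest primitive root modulo 109 is 6.

6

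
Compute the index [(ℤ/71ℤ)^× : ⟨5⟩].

14

The order of 5 must divide φ(71) = 71 − 1 = 70 = 2 · 5 · 7.
Divisors of 70: 1, 2, 5, 7, 10, 14, 35, 70.
Test each divisor d:
5^1 ≡ 5 (mod 71)
5^2 ≡ 25 (mod 71)
5^5 ≡ 1 (mod 71) ✓
Thus |⟨5⟩| = ord(5) = 5.
Index = |(Z/71Z)^×| / |⟨5⟩| = 70 / 5 = 14.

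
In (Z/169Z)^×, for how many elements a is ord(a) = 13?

φ(169) = φ(13^2) = 13·(13−1) = 156 = 2^2 · 3 · 13.
(Z/169Z)^× is cyclic (|G| = 156); a cyclic group of order m has exactly φ(d) elements of each order d | m, and none otherwise.
13 | 156, and φ(13) = 13 − 1 = 12.

12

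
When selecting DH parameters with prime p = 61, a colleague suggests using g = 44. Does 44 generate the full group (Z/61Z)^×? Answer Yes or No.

Yes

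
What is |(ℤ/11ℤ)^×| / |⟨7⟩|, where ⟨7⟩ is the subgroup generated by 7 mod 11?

1

Since 7 ∈ (Z/11Z)^×, its order divides φ(11) = 11 − 1 = 10 = 2 · 5.
Divisors of 10: 1, 2, 5, 10.
Test each divisor d:
7^1 ≡ 7 (mod 11)
7^2 ≡ 5 (mod 11)
7^5 ≡ 10 (mod 11)
7^10 ≡ 1 (mod 11) ✓
So ord_11(7) = 10, hence |⟨7⟩| = 10.
[(Z/11Z)^× : ⟨7⟩] = 10/10 = 1.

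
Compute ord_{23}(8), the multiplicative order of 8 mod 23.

By Lagrange's theorem, ord_23(8) divides φ(23) = 23 − 1 = 22 = 2 · 11.
Divisors of 22: 1, 2, 11, 22.
Test each divisor d:
8^1 ≡ 8 (mod 23)
8^2 ≡ 18 (mod 23)
8^11 ≡ 1 (mod 23) ✓
Hence ord(8) = 11.

11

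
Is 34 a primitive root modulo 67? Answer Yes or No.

Yes

φ(67) = 67 − 1 = 66 = 2 · 3 · 11.
Test 34^(66/q) mod 67 for each prime factor q of 66:
34^33 ≡ 66 (mod 67)  [q = 2: ≢ 1 ✓]
34^22 ≡ 29 (mod 67)  [q = 3: ≢ 1 ✓]
34^6 ≡ 22 (mod 67)  [q = 11: ≢ 1 ✓]
None equal 1, so ord_67(34) = 66: 34 is a primitive root.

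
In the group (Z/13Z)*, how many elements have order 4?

2

φ(13) = 13 − 1 = 12 = 2^2 · 3.
In a cyclic group of order 12, there are φ(d) elements of order d for each divisor d of 12, and zero for non-divisors.
4 = 2^2 divides 12, and φ(4) = 2.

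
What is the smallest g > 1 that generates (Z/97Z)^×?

φ(97) = 97 − 1 = 96 = 2^5 · 3.
Test candidates g = 2, 3, … against the prime factors q ∈ {2, 3} of φ(97): g is a generator iff g^(96/q) ≢ 1 for every such q.
g = 2: 2^48 ≡ 1 — hits 1, so not a primitive root.
g = 3: 3^48 ≡ 1 — hits 1, so not a primitive root.
g = 4: 4^48 ≡ 1 — hits 1, so not a primitive root.
g = 5: 5^48 ≡ 96; 5^32 ≡ 35 — none is 1, so 5 is a primitive root.
Hence the least primitive root of 97 is 5.

5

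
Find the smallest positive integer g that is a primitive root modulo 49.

3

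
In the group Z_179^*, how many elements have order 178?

88

φ(179) = 179 − 1 = 178 = 2 · 89.
(Z/179Z)^× is cyclic (|G| = 178); a cyclic group of order m has exactly φ(d) elements of each order d | m, and none otherwise.
178 = 2 · 89 divides 178, and φ(178) = 88.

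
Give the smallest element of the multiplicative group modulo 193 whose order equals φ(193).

5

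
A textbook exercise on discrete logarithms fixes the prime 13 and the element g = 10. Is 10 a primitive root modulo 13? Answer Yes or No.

No

φ(13) = 13 − 1 = 12 = 2^2 · 3.
Test 10^(12/q) mod 13 for each prime factor q of 12:
10^6 ≡ 1 (mod 13)  [q = 2: ≡ 1 ✗]
10^4 ≡ 3 (mod 13)  [q = 3: ≢ 1 ✓]
Since 10^6 ≡ 1, the order of 10 divides 6 < 12, so 10 is not a primitive root.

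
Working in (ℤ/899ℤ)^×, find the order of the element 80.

210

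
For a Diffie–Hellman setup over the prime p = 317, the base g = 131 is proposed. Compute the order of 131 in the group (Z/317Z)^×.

The order of 131 must divide φ(317) = 317 − 1 = 316 = 2^2 · 79.
Divisors of 316: 1, 2, 4, 79, 158, 316.
Check 131^d mod 317 for each divisor in increasing order:
131^1 ≡ 131 (mod 317)
131^2 ≡ 43 (mod 317)
131^4 ≡ 264 (mod 317)
131^79 ≡ 1 (mod 317) ✓
So ord_317(131) = 79.

79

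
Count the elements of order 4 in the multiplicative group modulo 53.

2

φ(53) = 53 − 1 = 52 = 2^2 · 13.
In a cyclic group of order 52, there are φ(d) elements of order d for each divisor d of 52, and zero for non-divisors.
4 = 2^2 divides 52, and φ(4) = 2.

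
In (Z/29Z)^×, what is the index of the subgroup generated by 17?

7

Since 17 ∈ (Z/29Z)^×, its order divides φ(29) = 29 − 1 = 28 = 2^2 · 7.
Divisors of 28: 1, 2, 4, 7, 14, 28.
Evaluate successive powers at the divisors of 28:
17^1 ≡ 17 (mod 29)
17^2 ≡ 28 (mod 29)
17^4 ≡ 1 (mod 29) ✓
Thus |⟨17⟩| = ord(17) = 4.
Index = |(Z/29Z)^×| / |⟨17⟩| = 28 / 4 = 7.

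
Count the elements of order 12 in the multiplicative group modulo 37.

4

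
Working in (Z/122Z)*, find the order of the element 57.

The order of 57 must divide φ(122) = φ(2)·φ(61) = 1·60 = 60 = 2^2 · 3 · 5.
Divisors of 60: 1, 2, 3, 4, 5, 6, 10, 12, 15, 20, 30, 60.
Evaluate successive powers at the divisors of 60:
57^1 ≡ 57 (mod 122)
57^2 ≡ 77 (mod 122)
57^3 ≡ 119 (mod 122)
57^4 ≡ 73 (mod 122)
57^5 ≡ 13 (mod 122)
57^6 ≡ 9 (mod 122)
57^10 ≡ 47 (mod 122)
57^12 ≡ 81 (mod 122)
57^15 ≡ 1 (mod 122) ✓
Hence ord(57) = 15.

15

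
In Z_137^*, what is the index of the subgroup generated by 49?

4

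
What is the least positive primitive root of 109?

6

φ(109) = 109 − 1 = 108 = 2^2 · 3^3.
Test candidates g = 2, 3, … against the prime factors q ∈ {2, 3} of φ(109): g is a generator iff g^(108/q) ≢ 1 for every such q.
g = 2: 2^54 ≡ 108; 2^36 ≡ 1 — hits 1, so not a primitive root.
g = 3: 3^54 ≡ 1 — hits 1, so not a primitive root.
g = 4: 4^54 ≡ 1 — hits 1, so not a primitive root.
g = 5: 5^54 ≡ 1 — hits 1, so not a primitive root.
g = 6: 6^54 ≡ 108; 6^36 ≡ 63 — none is 1, so 6 is a primitive root.
Hence the least primitive root of 109 is 6.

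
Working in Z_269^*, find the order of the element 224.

By Lagrange's theorem, ord_269(224) divides φ(269) = 269 − 1 = 268 = 2^2 · 67.
Divisors of 268: 1, 2, 4, 67, 134, 268.
Compute 224^d (mod 269) for the divisors d until we hit 1:
224^1 ≡ 224 (mod 269)
224^2 ≡ 142 (mod 269)
224^4 ≡ 258 (mod 269)
224^67 ≡ 1 (mod 269) ✓
Hence ord(224) = 67.

67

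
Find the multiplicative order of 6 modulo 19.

9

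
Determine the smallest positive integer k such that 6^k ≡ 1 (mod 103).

102

ord(6) | φ(103) = 103 − 1 = 102 = 2 · 3 · 17.
Divisors of 102: 1, 2, 3, 6, 17, 34, 51, 102.
Test each divisor d:
6^1 ≡ 6
6^2 ≡ 36
6^3 ≡ 10
6^6 ≡ 100
6^17 ≡ 47
6^34 ≡ 46
6^51 ≡ 102
6^102 ≡ 1
So ord_103(6) = 102.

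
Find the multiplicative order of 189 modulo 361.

38

Since 189 ∈ (Z/361Z)^×, its order divides φ(361) = φ(19^2) = 19·(19−1) = 342 = 2 · 3^2 · 19.
Divisors of 342: 1, 2, 3, 6, 9, 18, 19, 38, 57, 114, 171, 342.
Test each divisor d:
189^1 ≡ 189 (mod 361)
189^2 ≡ 343 (mod 361)
189^3 ≡ 208 (mod 361)
189^6 ≡ 305 (mod 361)
189^9 ≡ 265 (mod 361)
189^18 ≡ 191 (mod 361)
189^19 ≡ 360 (mod 361)
189^38 ≡ 1 (mod 361) ✓
Therefore the multiplicative order of 189 modulo 361 is 38.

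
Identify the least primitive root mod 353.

φ(353) = 353 − 1 = 352 = 2^5 · 11.
g is a primitive root iff g^(352/q) ≢ 1 (mod 353) for each prime q ∈ {2, 11}.
g = 2: 2^176 ≡ 1 — hits 1, so not a primitive root.
g = 3: 3^176 ≡ 352; 3^32 ≡ 140 — none is 1, so 3 is a primitive root.
So 3 is the smallest generator of (Z/353Z)^×.

3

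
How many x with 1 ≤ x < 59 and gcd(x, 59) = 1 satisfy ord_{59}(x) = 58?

φ(59) = 59 − 1 = 58 = 2 · 29.
In a cyclic group of order 58, there are φ(d) elements of order d for each divisor d of 58, and zero for non-divisors.
58 = 2 · 29 divides 58, and φ(58) = 28.

28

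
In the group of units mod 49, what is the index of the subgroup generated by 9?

2

Since 9 ∈ (Z/49Z)^×, its order divides φ(49) = φ(7^2) = 7·(7−1) = 42 = 2 · 3 · 7.
Divisors of 42: 1, 2, 3, 6, 7, 14, 21, 42.
Compute 9^d (mod 49) for the divisors d until we hit 1:
9^1 ≡ 9 (mod 49)
9^2 ≡ 32 (mod 49)
9^3 ≡ 43 (mod 49)
9^6 ≡ 36 (mod 49)
9^7 ≡ 30 (mod 49)
9^14 ≡ 18 (mod 49)
9^21 ≡ 1 (mod 49) ✓
So ord_49(9) = 21, hence |⟨9⟩| = 21.
The index is φ(49) / ord(9) = 42 / 21 = 2.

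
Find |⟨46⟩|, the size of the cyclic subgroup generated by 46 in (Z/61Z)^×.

30

ord(46) | φ(61) = 61 − 1 = 60 = 2^2 · 3 · 5.
Divisors of 60: 1, 2, 3, 4, 5, 6, 10, 12, 15, 20, 30, 60.
Check 46^d mod 61 for each divisor in increasing order:
46^1 ≡ 46
46^2 ≡ 42
46^3 ≡ 41
46^4 ≡ 56
46^5 ≡ 14
46^6 ≡ 34
46^10 ≡ 13
46^12 ≡ 58
46^15 ≡ 60
46^20 ≡ 47
46^30 ≡ 1
Therefore the multiplicative order of 46 modulo 61 is 30.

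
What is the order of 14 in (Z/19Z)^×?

Since 14 ∈ (Z/19Z)^×, its order divides φ(19) = 19 − 1 = 18 = 2 · 3^2.
Divisors of 18: 1, 2, 3, 6, 9, 18.
Check 14^d mod 19 for each divisor in increasing order:
14^1 ≡ 14 (mod 19)
14^2 ≡ 6 (mod 19)
14^3 ≡ 8 (mod 19)
14^6 ≡ 7 (mod 19)
14^9 ≡ 18 (mod 19)
14^18 ≡ 1 (mod 19) ✓
The smallest such exponent is 18, so the order of 14 is 18.

18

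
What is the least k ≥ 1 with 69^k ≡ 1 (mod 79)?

26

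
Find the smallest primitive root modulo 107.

φ(107) = 107 − 1 = 106 = 2 · 53.
g is a primitive root iff g^(106/q) ≢ 1 (mod 107) for each prime q ∈ {2, 53}.
g = 2: 2^53 ≡ 106; 2^2 ≡ 4 — none is 1, so 2 is a primitive root.
The smallest primitive root modulo 107 is 2.

2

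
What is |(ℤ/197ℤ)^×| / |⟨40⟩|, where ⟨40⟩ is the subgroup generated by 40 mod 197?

Since 40 ∈ (Z/197Z)^×, its order divides φ(197) = 197 − 1 = 196 = 2^2 · 7^2.
Divisors of 196: 1, 2, 4, 7, 14, 28, 49, 98, 196.
Test each divisor d:
40^1 ≡ 40 (mod 197)
40^2 ≡ 24 (mod 197)
40^4 ≡ 182 (mod 197)
40^7 ≡ 178 (mod 197)
40^14 ≡ 164 (mod 197)
40^28 ≡ 104 (mod 197)
40^49 ≡ 1 (mod 197) ✓
So ord_197(40) = 49, hence |⟨40⟩| = 49.
The index is φ(197) / ord(40) = 196 / 49 = 4.

4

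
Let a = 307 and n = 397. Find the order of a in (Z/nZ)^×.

198

Since 307 ∈ (Z/397Z)^×, its order divides φ(397) = 397 − 1 = 396 = 2^2 · 3^2 · 11.
Divisors of 396: 1, 2, 3, 4, 6, 9, 11, 12, 18, 22, 33, 36, 44, 66, 99, 132, 198, 396.
Check 307^d mod 397 for each divisor in increasing order:
307^1 ≡ 307 (mod 397)
307^2 ≡ 160 (mod 397)
307^3 ≡ 289 (mod 397)
307^4 ≡ 192 (mod 397)
307^6 ≡ 151 (mod 397)
307^9 ≡ 366 (mod 397)
307^11 ≡ 201 (mod 397)
307^12 ≡ 172 (mod 397)
307^18 ≡ 167 (mod 397)
307^22 ≡ 304 (mod 397)
307^33 ≡ 363 (mod 397)
307^36 ≡ 99 (mod 397)
307^44 ≡ 312 (mod 397)
307^66 ≡ 362 (mod 397)
307^99 ≡ 396 (mod 397)
307^132 ≡ 34 (mod 397)
307^198 ≡ 1 (mod 397) ✓
Therefore the multiplicative order of 307 modulo 397 is 198.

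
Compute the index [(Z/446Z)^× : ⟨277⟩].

3

By Lagrange's theorem, ord_446(277) divides φ(446) = φ(2)·φ(223) = 1·222 = 222 = 2 · 3 · 37.
Divisors of 222: 1, 2, 3, 6, 37, 74, 111, 222.
Evaluate successive powers at the divisors of 222:
277^1 ≡ 277
277^2 ≡ 17
277^3 ≡ 249
277^6 ≡ 7
277^37 ≡ 445
277^74 ≡ 1
The order of 277 is 74, so the subgroup it generates has 74 elements.
[(Z/446Z)^× : ⟨277⟩] = 222/74 = 3.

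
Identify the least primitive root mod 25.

2

φ(25) = φ(5^2) = 5·(5−1) = 20 = 2^2 · 5.
Test candidates g = 2, 3, … against the prime factors q ∈ {2, 5} of φ(25): g is a generator iff g^(20/q) ≢ 1 for every such q.
g = 2: 2^10 ≡ 24; 2^4 ≡ 16 — none is 1, so 2 is a primitive root.
The smallest primitive root modulo 25 is 2.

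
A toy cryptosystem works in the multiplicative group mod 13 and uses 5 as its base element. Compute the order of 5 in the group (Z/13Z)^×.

4

By Lagrange's theorem, ord_13(5) divides φ(13) = 13 − 1 = 12 = 2^2 · 3.
Divisors of 12: 1, 2, 3, 4, 6, 12.
Compute 5^d (mod 13) for the divisors d until we hit 1:
5^1 ≡ 5
5^2 ≡ 12
5^3 ≡ 8
5^4 ≡ 1
The smallest such exponent is 4, so the order of 5 is 4.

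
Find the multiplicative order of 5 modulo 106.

The order of 5 must divide φ(106) = φ(2)·φ(53) = 1·52 = 52 = 2^2 · 13.
Divisors of 52: 1, 2, 4, 13, 26, 52.
Evaluate successive powers at the divisors of 52:
5^1 ≡ 5
5^2 ≡ 25
5^4 ≡ 95
5^13 ≡ 23
5^26 ≡ 105
5^52 ≡ 1
Hence ord(5) = 52.

52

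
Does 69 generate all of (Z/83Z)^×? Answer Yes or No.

φ(83) = 83 − 1 = 82 = 2 · 41.
An element g generates (Z/83Z)^× iff g^(82/q) ≢ 1 (mod 83) for each prime q ∈ {2, 41}.
69^41 ≡ 1 (mod 83)  [q = 2: ≡ 1 ✗]
69^2 ≡ 30 (mod 83)  [q = 41: ≢ 1 ✓]
The check at q = 2 fails, so 69 generates a proper subgroup.

No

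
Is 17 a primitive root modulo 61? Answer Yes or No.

Yes

φ(61) = 61 − 1 = 60 = 2^2 · 3 · 5.
Test 17^(60/q) mod 61 for each prime factor q of 60:
17^30 ≡ 60 (mod 61)  [q = 2: ≢ 1 ✓]
17^20 ≡ 13 (mod 61)  [q = 3: ≢ 1 ✓]
17^12 ≡ 20 (mod 61)  [q = 5: ≢ 1 ✓]
None equal 1, so ord_61(17) = 60: 17 is a primitive root.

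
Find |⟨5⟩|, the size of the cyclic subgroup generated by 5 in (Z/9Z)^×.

The order of 5 must divide φ(9) = φ(3^2) = 3·(3−1) = 6 = 2 · 3.
Divisors of 6: 1, 2, 3, 6.
Check 5^d mod 9 for each divisor in increasing order:
5^1 ≡ 5 (mod 9)
5^2 ≡ 7 (mod 9)
5^3 ≡ 8 (mod 9)
5^6 ≡ 1 (mod 9) ✓
Hence ord(5) = 6.

6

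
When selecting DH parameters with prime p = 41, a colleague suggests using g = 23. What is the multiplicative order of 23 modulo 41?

10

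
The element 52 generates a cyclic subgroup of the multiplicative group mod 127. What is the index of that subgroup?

By Lagrange's theorem, ord_127(52) divides φ(127) = 127 − 1 = 126 = 2 · 3^2 · 7.
Divisors of 126: 1, 2, 3, 6, 7, 9, 14, 18, 21, 42, 63, 126.
Compute 52^d (mod 127) for the divisors d until we hit 1:
52^1 ≡ 52 (mod 127)
52^2 ≡ 37 (mod 127)
52^3 ≡ 19 (mod 127)
52^6 ≡ 107 (mod 127)
52^7 ≡ 103 (mod 127)
52^9 ≡ 1 (mod 127) ✓
The order of 52 is 9, so the subgroup it generates has 9 elements.
Index = |(Z/127Z)^×| / |⟨52⟩| = 126 / 9 = 14.

14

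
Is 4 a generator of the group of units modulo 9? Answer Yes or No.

No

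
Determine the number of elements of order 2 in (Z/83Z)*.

φ(83) = 83 − 1 = 82 = 2 · 41.
(Z/83Z)^× is cyclic (|G| = 82); a cyclic group of order m has exactly φ(d) elements of each order d | m, and none otherwise.
2 | 82, and φ(2) = 2 − 1 = 1.

1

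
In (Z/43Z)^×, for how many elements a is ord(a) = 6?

2

φ(43) = 43 − 1 = 42 = 2 · 3 · 7.
Since (Z/43Z)^× is cyclic of order 42, the number of elements of order d is φ(d) when d | 42 and 0 otherwise.
6 = 2 · 3 divides 42, and φ(6) = 2.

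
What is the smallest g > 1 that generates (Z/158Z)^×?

φ(158) = φ(2)·φ(79) = 1·78 = 78 = 2 · 3 · 13.
Test candidates g = 2, 3, … against the prime factors q ∈ {2, 3, 13} of φ(158): g is a generator iff g^(78/q) ≢ 1 for every such q.
g = 2: gcd(2, 158) = 2 > 1, not a unit — skip.
g = 3: 3^39 ≡ 157; 3^26 ≡ 23; 3^6 ≡ 97 — none is 1, so 3 is a primitive root.
So 3 is the smallest generator of (Z/158Z)^×.

3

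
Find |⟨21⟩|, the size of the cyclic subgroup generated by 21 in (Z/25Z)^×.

5

By Lagrange's theorem, ord_25(21) divides φ(25) = φ(5^2) = 5·(5−1) = 20 = 2^2 · 5.
Divisors of 20: 1, 2, 4, 5, 10, 20.
Test each divisor d:
21^1 ≡ 21
21^2 ≡ 16
21^4 ≡ 6
21^5 ≡ 1
So ord_25(21) = 5.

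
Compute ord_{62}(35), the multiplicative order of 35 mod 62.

Since 35 ∈ (Z/62Z)^×, its order divides φ(62) = φ(2)·φ(31) = 1·30 = 30 = 2 · 3 · 5.
Divisors of 30: 1, 2, 3, 5, 6, 10, 15, 30.
Evaluate successive powers at the divisors of 30:
35^1 ≡ 35 (mod 62)
35^2 ≡ 47 (mod 62)
35^3 ≡ 33 (mod 62)
35^5 ≡ 1 (mod 62) ✓
The smallest such exponent is 5, so the order of 35 is 5.

5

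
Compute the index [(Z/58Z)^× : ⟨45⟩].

The order of 45 must divide φ(58) = φ(2)·φ(29) = 1·28 = 28 = 2^2 · 7.
Divisors of 28: 1, 2, 4, 7, 14, 28.
Check 45^d mod 58 for each divisor in increasing order:
45^1 ≡ 45 (mod 58)
45^2 ≡ 53 (mod 58)
45^4 ≡ 25 (mod 58)
45^7 ≡ 1 (mod 58) ✓
Thus |⟨45⟩| = ord(45) = 7.
[(Z/58Z)^× : ⟨45⟩] = 28/7 = 4.

4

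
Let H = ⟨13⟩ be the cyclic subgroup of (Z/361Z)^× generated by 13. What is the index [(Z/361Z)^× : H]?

1

The order of 13 must divide φ(361) = φ(19^2) = 19·(19−1) = 342 = 2 · 3^2 · 19.
Divisors of 342: 1, 2, 3, 6, 9, 18, 19, 38, 57, 114, 171, 342.
Test each divisor d:
13^1 ≡ 13
13^2 ≡ 169
13^3 ≡ 31
13^6 ≡ 239
13^9 ≡ 189
13^18 ≡ 343
13^19 ≡ 127
13^38 ≡ 245
13^57 ≡ 69
13^114 ≡ 68
13^171 ≡ 360
13^342 ≡ 1
Thus |⟨13⟩| = ord(13) = 342.
Index = |(Z/361Z)^×| / |⟨13⟩| = 342 / 342 = 1.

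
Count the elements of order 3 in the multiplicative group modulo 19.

2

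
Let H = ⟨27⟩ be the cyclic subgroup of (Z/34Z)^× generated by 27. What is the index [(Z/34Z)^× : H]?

ord(27) | φ(34) = φ(2)·φ(17) = 1·16 = 16 = 2^4.
Divisors of 16: 1, 2, 4, 8, 16.
Test each divisor d:
27^1 ≡ 27
27^2 ≡ 15
27^4 ≡ 21
27^8 ≡ 33
27^16 ≡ 1
Thus |⟨27⟩| = ord(27) = 16.
The index is φ(34) / ord(27) = 16 / 16 = 1.

1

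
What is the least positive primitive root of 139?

φ(139) = 139 − 1 = 138 = 2 · 3 · 23.
g is a primitive root iff g^(138/q) ≢ 1 (mod 139) for each prime q ∈ {2, 3, 23}.
g = 2: 2^69 ≡ 138; 2^46 ≡ 96; 2^6 ≡ 64 — none is 1, so 2 is a primitive root.
Hence the least primitive root of 139 is 2.

2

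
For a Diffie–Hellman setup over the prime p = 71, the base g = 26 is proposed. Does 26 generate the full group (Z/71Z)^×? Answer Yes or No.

No

φ(71) = 71 − 1 = 70 = 2 · 5 · 7.
An element g generates (Z/71Z)^× iff g^(70/q) ≢ 1 (mod 71) for each prime q ∈ {2, 5, 7}.
26^35 ≡ 70 (mod 71)  [q = 2: ≢ 1 ✓]
26^14 ≡ 1 (mod 71)  [q = 5: ≡ 1 ✗]
26^10 ≡ 32 (mod 71)  [q = 7: ≢ 1 ✓]
Since 26^14 ≡ 1, the order of 26 divides 14 < 70, so 26 is not a primitive root.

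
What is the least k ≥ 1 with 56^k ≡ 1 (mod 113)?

28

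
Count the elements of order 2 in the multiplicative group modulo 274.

φ(274) = φ(2)·φ(137) = 1·136 = 136 = 2^3 · 17.
Since (Z/274Z)^× is cyclic of order 136, the number of elements of order d is φ(d) when d | 136 and 0 otherwise.
2 | 136, and φ(2) = 2 − 1 = 1.

1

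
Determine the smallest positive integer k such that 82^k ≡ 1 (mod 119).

48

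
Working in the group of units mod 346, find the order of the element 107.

ord(107) | φ(346) = φ(2)·φ(173) = 1·172 = 172 = 2^2 · 43.
Divisors of 172: 1, 2, 4, 43, 86, 172.
Compute 107^d (mod 346) for the divisors d until we hit 1:
107^1 ≡ 107 (mod 346)
107^2 ≡ 31 (mod 346)
107^4 ≡ 269 (mod 346)
107^43 ≡ 253 (mod 346)
107^86 ≡ 345 (mod 346)
107^172 ≡ 1 (mod 346) ✓
The smallest such exponent is 172, so the order of 107 is 172.

172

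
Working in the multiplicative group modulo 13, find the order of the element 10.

ord(10) | φ(13) = 13 − 1 = 12 = 2^2 · 3.
Divisors of 12: 1, 2, 3, 4, 6, 12.
Compute 10^d (mod 13) for the divisors d until we hit 1:
10^1 ≡ 10 (mod 13)
10^2 ≡ 9 (mod 13)
10^3 ≡ 12 (mod 13)
10^4 ≡ 3 (mod 13)
10^6 ≡ 1 (mod 13) ✓
Therefore the multiplicative order of 10 modulo 13 is 6.

6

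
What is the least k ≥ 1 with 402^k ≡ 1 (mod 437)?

198

By Lagrange's theorem, ord_437(402) divides φ(437) = φ(19·23) = (19−1)·(23−1) = 18·22 = 396 = 2^2 · 3^2 · 11.
Divisors of 396: 1, 2, 3, 4, 6, 9, 11, 12, 18, 22, 33, 36, 44, 66, 99, 132, 198, 396.
Evaluate successive powers at the divisors of 396:
402^1 ≡ 402
402^2 ≡ 351
402^3 ≡ 388
402^4 ≡ 404
402^6 ≡ 216
402^9 ≡ 341
402^11 ≡ 390
402^12 ≡ 334
402^18 ≡ 39
402^22 ≡ 24
402^33 ≡ 183
402^36 ≡ 210
402^44 ≡ 139
402^66 ≡ 277
402^99 ≡ 436
402^132 ≡ 254
402^198 ≡ 1
So ord_437(402) = 198.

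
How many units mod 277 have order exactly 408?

0

φ(277) = 277 − 1 = 276 = 2^2 · 3 · 23.
In a cyclic group of order 276, there are φ(d) elements of order d for each divisor d of 276, and zero for non-divisors.
Since 408 ∤ 276, the count is 0.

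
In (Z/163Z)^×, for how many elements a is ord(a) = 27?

18

φ(163) = 163 − 1 = 162 = 2 · 3^4.
(Z/163Z)^× is cyclic (|G| = 162); a cyclic group of order m has exactly φ(d) elements of each order d | m, and none otherwise.
27 = 3^3 divides 162, and φ(27) = 18.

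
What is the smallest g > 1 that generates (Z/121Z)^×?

2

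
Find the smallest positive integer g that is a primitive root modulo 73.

5

φ(73) = 73 − 1 = 72 = 2^3 · 3^2.
Test candidates g = 2, 3, … against the prime factors q ∈ {2, 3} of φ(73): g is a generator iff g^(72/q) ≢ 1 for every such q.
g = 2: 2^36 ≡ 1 — hits 1, so not a primitive root.
g = 3: 3^36 ≡ 1 — hits 1, so not a primitive root.
g = 4: 4^36 ≡ 1 — hits 1, so not a primitive root.
g = 5: 5^36 ≡ 72; 5^24 ≡ 8 — none is 1, so 5 is a primitive root.
Hence the least primitive root of 73 is 5.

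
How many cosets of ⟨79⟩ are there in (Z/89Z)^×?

2

Since 79 ∈ (Z/89Z)^×, its order divides φ(89) = 89 − 1 = 88 = 2^3 · 11.
Divisors of 88: 1, 2, 4, 8, 11, 22, 44, 88.
Compute 79^d (mod 89) for the divisors d until we hit 1:
79^1 ≡ 79
79^2 ≡ 11
79^4 ≡ 32
79^8 ≡ 45
79^11 ≡ 34
79^22 ≡ 88
79^44 ≡ 1
The order of 79 is 44, so the subgroup it generates has 44 elements.
Index = |(Z/89Z)^×| / |⟨79⟩| = 88 / 44 = 2.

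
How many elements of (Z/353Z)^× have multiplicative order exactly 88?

40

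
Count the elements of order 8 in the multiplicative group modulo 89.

φ(89) = 89 − 1 = 88 = 2^3 · 11.
Since (Z/89Z)^× is cyclic of order 88, the number of elements of order d is φ(d) when d | 88 and 0 otherwise.
8 = 2^3 divides 88, and φ(8) = 4.

4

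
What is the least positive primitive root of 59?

2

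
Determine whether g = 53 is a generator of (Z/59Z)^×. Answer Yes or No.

No

φ(59) = 59 − 1 = 58 = 2 · 29.
Test 53^(58/q) mod 59 for each prime factor q of 58:
53^29 ≡ 1 (mod 59)  [q = 2: ≡ 1 ✗]
53^2 ≡ 36 (mod 59)  [q = 29: ≢ 1 ✓]
The check at q = 2 fails, so 53 generates a proper subgroup.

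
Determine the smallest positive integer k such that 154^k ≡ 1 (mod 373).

By Lagrange's theorem, ord_373(154) divides φ(373) = 373 − 1 = 372 = 2^2 · 3 · 31.
Divisors of 372: 1, 2, 3, 4, 6, 12, 31, 62, 93, 124, 186, 372.
Compute 154^d (mod 373) for the divisors d until we hit 1:
154^1 ≡ 154 (mod 373)
154^2 ≡ 217 (mod 373)
154^3 ≡ 221 (mod 373)
154^4 ≡ 91 (mod 373)
154^6 ≡ 351 (mod 373)
154^12 ≡ 111 (mod 373)
154^31 ≡ 1 (mod 373) ✓
So ord_373(154) = 31.

31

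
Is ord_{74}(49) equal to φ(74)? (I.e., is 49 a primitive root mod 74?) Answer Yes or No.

No

φ(74) = φ(2)·φ(37) = 1·36 = 36 = 2^2 · 3^2.
It suffices to check that the order of 49 is not a proper divisor of 36: compute 49^(36/q) for q ∈ {2, 3}.
49^18 ≡ 1 (mod 74)  [q = 2: ≡ 1 ✗]
49^12 ≡ 63 (mod 74)  [q = 3: ≢ 1 ✓]
The check at q = 2 fails, so 49 generates a proper subgroup.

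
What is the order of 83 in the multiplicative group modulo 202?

100

The order of 83 must divide φ(202) = φ(2)·φ(101) = 1·100 = 100 = 2^2 · 5^2.
Divisors of 100: 1, 2, 4, 5, 10, 20, 25, 50, 100.
Compute 83^d (mod 202) for the divisors d until we hit 1:
83^1 ≡ 83 (mod 202)
83^2 ≡ 21 (mod 202)
83^4 ≡ 37 (mod 202)
83^5 ≡ 41 (mod 202)
83^10 ≡ 65 (mod 202)
83^20 ≡ 185 (mod 202)
83^25 ≡ 111 (mod 202)
83^50 ≡ 201 (mod 202)
83^100 ≡ 1 (mod 202) ✓
The smallest such exponent is 100, so the order of 83 is 100.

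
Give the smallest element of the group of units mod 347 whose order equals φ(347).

2

φ(347) = 347 − 1 = 346 = 2 · 173.
g is a primitive root iff g^(346/q) ≢ 1 (mod 347) for each prime q ∈ {2, 173}.
g = 2: 2^173 ≡ 346; 2^2 ≡ 4 — none is 1, so 2 is a primitive root.
The smallest primitive root modulo 347 is 2.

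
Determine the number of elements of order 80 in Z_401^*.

φ(401) = 401 − 1 = 400 = 2^4 · 5^2.
In a cyclic group of order 400, there are φ(d) elements of order d for each divisor d of 400, and zero for non-divisors.
80 = 2^4 · 5 divides 400, and φ(80) = 32.

32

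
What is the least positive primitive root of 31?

3

φ(31) = 31 − 1 = 30 = 2 · 3 · 5.
g is a primitive root iff g^(30/q) ≢ 1 (mod 31) for each prime q ∈ {2, 3, 5}.
g = 2: 2^15 ≡ 1 — hits 1, so not a primitive root.
g = 3: 3^15 ≡ 30; 3^10 ≡ 25; 3^6 ≡ 16 — none is 1, so 3 is a primitive root.
The smallest primitive root modulo 31 is 3.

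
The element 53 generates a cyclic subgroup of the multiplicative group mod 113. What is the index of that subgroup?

4

The order of 53 must divide φ(113) = 113 − 1 = 112 = 2^4 · 7.
Divisors of 112: 1, 2, 4, 7, 8, 14, 16, 28, 56, 112.
Test each divisor d:
53^1 ≡ 53 (mod 113)
53^2 ≡ 97 (mod 113)
53^4 ≡ 30 (mod 113)
53^7 ≡ 98 (mod 113)
53^8 ≡ 109 (mod 113)
53^14 ≡ 112 (mod 113)
53^16 ≡ 16 (mod 113)
53^28 ≡ 1 (mod 113) ✓
So ord_113(53) = 28, hence |⟨53⟩| = 28.
The index is φ(113) / ord(53) = 112 / 28 = 4.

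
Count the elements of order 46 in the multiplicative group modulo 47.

φ(47) = 47 − 1 = 46 = 2 · 23.
Since (Z/47Z)^× is cyclic of order 46, the number of elements of order d is φ(d) when d | 46 and 0 otherwise.
46 = 2 · 23 divides 46, and φ(46) = 22.

22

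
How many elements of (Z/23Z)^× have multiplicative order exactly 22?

φ(23) = 23 − 1 = 22 = 2 · 11.
(Z/23Z)^× is cyclic (|G| = 22); a cyclic group of order m has exactly φ(d) elements of each order d | m, and none otherwise.
22 = 2 · 11 divides 22, and φ(22) = 10.

10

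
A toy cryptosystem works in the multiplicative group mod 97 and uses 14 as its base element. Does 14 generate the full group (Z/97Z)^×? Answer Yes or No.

φ(97) = 97 − 1 = 96 = 2^5 · 3.
Test 14^(96/q) mod 97 for each prime factor q of 96:
14^48 ≡ 96 (mod 97)  [q = 2: ≢ 1 ✓]
14^32 ≡ 61 (mod 97)  [q = 3: ≢ 1 ✓]
Every test exponent gives a nontrivial residue, hence 14 generates the full group.

Yes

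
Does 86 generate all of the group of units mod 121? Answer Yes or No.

φ(121) = φ(11^2) = 11·(11−1) = 110 = 2 · 5 · 11.
It suffices to check that the order of 86 is not a proper divisor of 110: compute 86^(110/q) for q ∈ {2, 5, 11}.
86^55 ≡ 1 (mod 121)  [q = 2: ≡ 1 ✗]
86^22 ≡ 81 (mod 121)  [q = 5: ≢ 1 ✓]
86^10 ≡ 100 (mod 121)  [q = 11: ≢ 1 ✓]
Since 86^55 ≡ 1, the order of 86 divides 55 < 110, so 86 is not a primitive root.

No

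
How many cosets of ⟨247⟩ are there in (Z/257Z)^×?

1

The order of 247 must divide φ(257) = 257 − 1 = 256 = 2^8.
Divisors of 256: 1, 2, 4, 8, 16, 32, 64, 128, 256.
Test each divisor d:
247^1 ≡ 247
247^2 ≡ 100
247^4 ≡ 234
247^8 ≡ 15
247^16 ≡ 225
247^32 ≡ 253
247^64 ≡ 16
247^128 ≡ 256
247^256 ≡ 1
Thus |⟨247⟩| = ord(247) = 256.
[(Z/257Z)^× : ⟨247⟩] = 256/256 = 1.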